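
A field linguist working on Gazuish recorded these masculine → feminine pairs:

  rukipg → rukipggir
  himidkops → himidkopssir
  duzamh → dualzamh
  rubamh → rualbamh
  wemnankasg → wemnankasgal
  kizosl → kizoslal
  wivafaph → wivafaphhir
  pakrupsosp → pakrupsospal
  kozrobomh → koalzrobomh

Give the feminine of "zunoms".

rukipg and wemnankasg both end in -g yet inflect differently (rukipggir, wemnankasgal), so the final letter is not what conditions the rule; the second-to-last letter is.
"zunoms" has second-to-last letter 'm'. The stems whose second-to-last letter is 'm' (rubamh → rualbamh, kozrobomh → koalzrobomh, duzamh → dualzamh) insert -al- after the first vowel.
So zunoms → zualnoms.

zualnoms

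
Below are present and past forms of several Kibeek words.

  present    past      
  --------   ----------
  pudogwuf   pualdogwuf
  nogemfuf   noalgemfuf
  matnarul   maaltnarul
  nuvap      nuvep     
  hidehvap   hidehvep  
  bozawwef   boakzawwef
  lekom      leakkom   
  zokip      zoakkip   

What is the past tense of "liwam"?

pudogwuf and bozawwef both end in -f yet inflect differently (pualdogwuf, boakzawwef), so the final letter is not what conditions the rule; the last vowel is.
"liwam" has last vowel 'a'. The stems whose last vowel is 'a' (nuvap → nuvep, hidehvap → hidehvep) change the last vowel to 'e'.
The other patterns: stems whose last vowel is 'u' insert -al- after the first vowel; stems whose last vowel is 'e', 'i' or 'o' insert -ak- after the first vowel.
So liwam → liwem.

liwem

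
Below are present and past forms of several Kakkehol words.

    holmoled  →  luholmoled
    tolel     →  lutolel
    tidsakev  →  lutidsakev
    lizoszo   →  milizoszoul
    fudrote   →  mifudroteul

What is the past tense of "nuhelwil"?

lunuhelwil

"nuhelwil" ends in a consonant. The stems ending in a consonant (tolel → lutolel, holmoled → luholmoled, tidsakev → lutidsakev) add the prefix lu-.
So nuhelwil → lunuhelwil.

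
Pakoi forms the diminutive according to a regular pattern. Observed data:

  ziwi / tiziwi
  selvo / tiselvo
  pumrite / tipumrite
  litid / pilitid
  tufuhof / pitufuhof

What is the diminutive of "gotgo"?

"gotgo" ends in a vowel. The stems ending in a vowel (ziwi → tiziwi, selvo → tiselvo, pumrite → tipumrite) add the prefix ti-.
So gotgo → tigotgo.

tigotgo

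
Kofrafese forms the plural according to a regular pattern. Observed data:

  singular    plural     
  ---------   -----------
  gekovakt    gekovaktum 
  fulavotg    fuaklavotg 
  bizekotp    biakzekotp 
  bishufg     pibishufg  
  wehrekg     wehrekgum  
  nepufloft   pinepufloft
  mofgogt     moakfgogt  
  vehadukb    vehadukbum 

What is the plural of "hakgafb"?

"hakgafb" has second-to-last letter 'f'. The stems whose second-to-last letter is 'f' (bishufg → pibishufg, nepufloft → pinepufloft) add the prefix pi-.
So hakgafb → pihakgafb.

pihakgafb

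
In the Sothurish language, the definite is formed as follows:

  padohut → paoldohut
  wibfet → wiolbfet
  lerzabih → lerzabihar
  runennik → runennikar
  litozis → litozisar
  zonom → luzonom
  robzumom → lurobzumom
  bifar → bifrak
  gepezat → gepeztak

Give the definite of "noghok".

lunoghok

padohut and gepezat both end in -t yet inflect differently (paoldohut, gepeztak), so the final letter is not what conditions the rule; the last vowel is.
"noghok" has last vowel 'o'. The stems whose last vowel is 'o' (zonom → luzonom, robzumom → lurobzumom) add the prefix lu-.
So noghok → lunoghok.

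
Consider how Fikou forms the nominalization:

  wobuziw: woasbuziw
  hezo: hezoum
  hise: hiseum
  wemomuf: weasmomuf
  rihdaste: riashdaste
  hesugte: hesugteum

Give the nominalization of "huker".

hukerum

hise and rihdaste both end in -e yet inflect differently (hiseum, riashdaste), so the final letter is not what conditions the rule; the first letter is.
"huker" begins with h-. The stems beginning with h- (hezo → hezoum, hise → hiseum, hesugte → hesugteum) add -um.
The other pattern: stems beginning with r- or w- insert -as- after the first vowel.
So huker → hukerum.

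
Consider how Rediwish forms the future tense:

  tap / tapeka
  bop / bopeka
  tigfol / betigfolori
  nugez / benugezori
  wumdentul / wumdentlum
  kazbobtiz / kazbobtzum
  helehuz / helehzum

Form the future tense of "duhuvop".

duhuvpum

tigfol and wumdentul both end in -l yet inflect differently (betigfolori, wumdentlum), so the final letter is not what conditions the rule; the number of vowels is.
"duhuvop" has 3 vowels. The stems with 3 vowels (wumdentul → wumdentlum, kazbobtiz → kazbobtzum, helehuz → helehzum) delete the last vowel and add -um.
So duhuvop → duhuvpum.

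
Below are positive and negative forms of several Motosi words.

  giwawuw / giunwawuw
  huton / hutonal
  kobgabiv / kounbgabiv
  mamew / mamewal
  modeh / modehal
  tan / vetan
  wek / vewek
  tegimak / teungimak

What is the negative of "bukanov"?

tan and huton both end in -n yet inflect differently (vetan, hutonal), so the final letter is not what conditions the rule; the number of vowels is.
"bukanov" has 3 vowels. The stems with 3 vowels (giwawuw → giunwawuw, tegimak → teungimak, kobgabiv → kounbgabiv) insert -un- after the first vowel.
The other patterns: stems with 1 vowel add the prefix ve-; stems with 2 vowels add -al.
So bukanov → buunkanov.

buunkanov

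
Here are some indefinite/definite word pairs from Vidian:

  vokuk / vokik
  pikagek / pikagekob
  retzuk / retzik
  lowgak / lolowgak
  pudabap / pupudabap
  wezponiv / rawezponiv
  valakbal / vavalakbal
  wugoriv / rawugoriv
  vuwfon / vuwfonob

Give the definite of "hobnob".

hobnobob

vokuk and lowgak both end in -k yet inflect differently (vokik, lolowgak), so the final letter is not what conditions the rule; the last vowel is.
"hobnob" has last vowel 'o'. The one such stem in the data (vuwfon → vuwfonob) adds -ob, so the same rule applies.
So hobnob → hobnobob.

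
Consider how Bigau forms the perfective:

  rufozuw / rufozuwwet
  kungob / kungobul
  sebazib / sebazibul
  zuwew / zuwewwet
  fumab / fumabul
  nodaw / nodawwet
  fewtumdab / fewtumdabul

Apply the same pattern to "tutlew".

"tutlew" ends in -w. The stems ending in -w (nodaw → nodawwet, zuwew → zuwewwet, rufozuw → rufozuwwet) double the final consonant and add -et.
So tutlew → tutlewwet.

tutlewwet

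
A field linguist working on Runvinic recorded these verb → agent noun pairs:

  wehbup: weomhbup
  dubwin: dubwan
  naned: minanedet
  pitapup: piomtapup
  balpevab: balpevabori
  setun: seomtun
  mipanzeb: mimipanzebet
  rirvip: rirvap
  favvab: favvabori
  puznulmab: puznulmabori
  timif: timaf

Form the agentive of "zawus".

zaomwus

"zawus" has last vowel 'u'. The stems whose last vowel is 'u' (wehbup → weomhbup, setun → seomtun, pitapup → piomtapup) insert -om- after the first vowel.
So zawus → zaomwus.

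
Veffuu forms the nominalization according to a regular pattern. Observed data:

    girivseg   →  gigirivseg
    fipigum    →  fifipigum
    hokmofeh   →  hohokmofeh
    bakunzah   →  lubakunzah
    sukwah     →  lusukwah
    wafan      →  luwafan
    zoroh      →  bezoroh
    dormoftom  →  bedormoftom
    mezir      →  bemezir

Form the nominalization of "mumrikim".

bemumrikim

hokmofeh and bakunzah both end in -h yet inflect differently (hohokmofeh, lubakunzah), so the final letter is not what conditions the rule; the last vowel is.
"mumrikim" has last vowel 'i'. The one such stem in the data (mezir → bemezir) adds the prefix be-, so the same rule applies.
The other patterns: stems whose last vowel is 'e' or 'u' repeat the first consonant+vowel as a prefix; stems whose last vowel is 'a' add the prefix lu-.
So mumrikim → bemumrikim.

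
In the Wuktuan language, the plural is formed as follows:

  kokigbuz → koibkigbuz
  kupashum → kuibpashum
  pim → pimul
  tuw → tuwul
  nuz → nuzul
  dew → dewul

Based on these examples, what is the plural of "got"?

"got" has 1 vowel. The stems with 1 vowel (pim → pimul, tuw → tuwul, nuz → nuzul) add -ul.
The other pattern: stems with 3 vowels insert -ib- after the first vowel.
So got → gotul.

gotul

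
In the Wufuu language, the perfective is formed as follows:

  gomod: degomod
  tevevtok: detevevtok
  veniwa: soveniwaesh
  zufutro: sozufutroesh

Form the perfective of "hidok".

gomod and zufutro both have last vowel 'o' yet inflect differently (degomod, sozufutroesh), so the last vowel is not what conditions the rule; whether the stem ends in a vowel or a consonant is.
"hidok" ends in a consonant. The stems ending in a consonant (gomod → degomod, tevevtok → detevevtok) add the prefix de-.
So hidok → dehidok.

dehidok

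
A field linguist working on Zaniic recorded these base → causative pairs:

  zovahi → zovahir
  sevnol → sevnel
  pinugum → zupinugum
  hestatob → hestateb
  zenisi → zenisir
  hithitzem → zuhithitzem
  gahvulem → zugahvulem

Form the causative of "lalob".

laleb

hithitzem and hestatob both begin with h- yet inflect differently (zuhithitzem, hestateb), so the first letter is not what conditions the rule; the final letter is.
"lalob" ends in -b. The one such stem in the data (hestatob → hestateb) changes the last vowel to 'e' (as does sevnol), so the same rule applies.
The other patterns: stems ending in -m add the prefix zu-; stems ending in -i drop the final letter and add -ir.
So lalob → laleb.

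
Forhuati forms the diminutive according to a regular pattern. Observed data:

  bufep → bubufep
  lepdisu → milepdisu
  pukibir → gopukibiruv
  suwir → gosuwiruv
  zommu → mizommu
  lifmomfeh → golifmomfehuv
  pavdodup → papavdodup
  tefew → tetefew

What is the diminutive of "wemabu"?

zommu and pavdodup both have last vowel 'u' yet inflect differently (mizommu, papavdodup), so the last vowel is not what conditions the rule; the final letter is.
"wemabu" ends in -u. The stems ending in -u (zommu → mizommu, lepdisu → milepdisu) add the prefix mi-.
So wemabu → miwemabu.

miwemabu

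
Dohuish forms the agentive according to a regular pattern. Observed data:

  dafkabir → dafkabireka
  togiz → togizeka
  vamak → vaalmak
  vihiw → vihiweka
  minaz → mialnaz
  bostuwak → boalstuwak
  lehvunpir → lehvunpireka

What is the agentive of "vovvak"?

voalvvak

togiz and minaz both end in -z yet inflect differently (togizeka, mialnaz), so the final letter is not what conditions the rule; the last vowel is.
"vovvak" has last vowel 'a'. The stems whose last vowel is 'a' (minaz → mialnaz, vamak → vaalmak, bostuwak → boalstuwak) insert -al- after the first vowel.
So vovvak → voalvvak.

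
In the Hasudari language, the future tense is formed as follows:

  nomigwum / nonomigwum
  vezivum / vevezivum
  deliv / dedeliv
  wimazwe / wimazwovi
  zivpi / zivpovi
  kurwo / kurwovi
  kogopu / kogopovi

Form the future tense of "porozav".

deliv and zivpi both have last vowel 'i' yet inflect differently (dedeliv, zivpovi), so the last vowel is not what conditions the rule; whether the stem ends in a vowel or a consonant is.
"porozav" ends in a consonant. The stems ending in a consonant (nomigwum → nonomigwum, vezivum → vevezivum, deliv → dedeliv) repeat the first consonant+vowel as a prefix.
So porozav → poporozav.

poporozav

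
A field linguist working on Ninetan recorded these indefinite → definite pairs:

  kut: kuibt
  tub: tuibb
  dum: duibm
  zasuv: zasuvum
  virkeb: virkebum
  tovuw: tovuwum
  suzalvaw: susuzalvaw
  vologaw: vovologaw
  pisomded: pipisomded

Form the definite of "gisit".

gisitum

tub and virkeb both end in -b yet inflect differently (tuibb, virkebum), so the final letter is not what conditions the rule; the number of vowels is.
"gisit" has 2 vowels. The stems with 2 vowels (zasuv → zasuvum, virkeb → virkebum, tovuw → tovuwum) add -um.
The other patterns: stems with 1 vowel insert -ib- after the first vowel; stems with 3 vowels repeat the first consonant+vowel as a prefix.
So gisit → gisitum.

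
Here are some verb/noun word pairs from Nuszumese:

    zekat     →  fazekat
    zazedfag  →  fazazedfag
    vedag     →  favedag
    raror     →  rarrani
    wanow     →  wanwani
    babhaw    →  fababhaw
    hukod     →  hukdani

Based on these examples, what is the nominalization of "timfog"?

timfgani

babhaw and wanow both end in -w yet inflect differently (fababhaw, wanwani), so the final letter is not what conditions the rule; the last vowel is.
"timfog" has last vowel 'o'. The stems whose last vowel is 'o' (hukod → hukdani, wanow → wanwani, raror → rarrani) delete the last vowel and add -ani.
So timfog → timfgani.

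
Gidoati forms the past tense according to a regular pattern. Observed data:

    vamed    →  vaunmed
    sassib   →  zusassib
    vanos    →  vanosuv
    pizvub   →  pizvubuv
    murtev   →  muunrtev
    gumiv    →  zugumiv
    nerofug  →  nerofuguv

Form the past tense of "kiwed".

gumiv and murtev both end in -v yet inflect differently (zugumiv, muunrtev), so the final letter is not what conditions the rule; the last vowel is.
"kiwed" has last vowel 'e'. The stems whose last vowel is 'e' (murtev → muunrtev, vamed → vaunmed) insert -un- after the first vowel.
So kiwed → kiunwed.

kiunwed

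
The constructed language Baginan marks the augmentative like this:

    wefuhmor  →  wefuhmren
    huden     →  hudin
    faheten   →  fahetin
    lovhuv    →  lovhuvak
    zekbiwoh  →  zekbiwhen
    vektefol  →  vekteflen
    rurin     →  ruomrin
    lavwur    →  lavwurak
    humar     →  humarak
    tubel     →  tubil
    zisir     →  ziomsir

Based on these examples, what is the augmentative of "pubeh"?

"pubeh" has last vowel 'e'. The stems whose last vowel is 'e' (huden → hudin, faheten → fahetin, tubel → tubil) change the last vowel to 'i'.
So pubeh → pubih.

pubih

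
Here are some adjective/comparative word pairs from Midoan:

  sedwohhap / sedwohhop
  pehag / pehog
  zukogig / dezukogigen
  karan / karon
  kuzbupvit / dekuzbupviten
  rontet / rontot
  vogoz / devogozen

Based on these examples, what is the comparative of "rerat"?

rerot

"rerat" has last vowel 'a'. The stems whose last vowel is 'a' (pehag → pehog, karan → karon, sedwohhap → sedwohhop) change the last vowel to 'o'.
So rerat → rerot.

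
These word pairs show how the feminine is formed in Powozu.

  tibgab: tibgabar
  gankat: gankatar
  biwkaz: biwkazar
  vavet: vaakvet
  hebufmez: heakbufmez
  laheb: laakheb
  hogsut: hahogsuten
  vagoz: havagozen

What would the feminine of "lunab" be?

lunabar

"lunab" has last vowel 'a'. The stems whose last vowel is 'a' (tibgab → tibgabar, gankat → gankatar, biwkaz → biwkazar) add -ar.
So lunab → lunabar.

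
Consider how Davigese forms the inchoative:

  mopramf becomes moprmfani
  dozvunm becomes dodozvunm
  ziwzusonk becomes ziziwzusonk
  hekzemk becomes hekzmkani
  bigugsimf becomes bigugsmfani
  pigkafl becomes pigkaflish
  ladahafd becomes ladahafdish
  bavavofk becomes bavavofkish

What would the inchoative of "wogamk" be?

wogmkani

hekzemk and bavavofk both end in -k yet inflect differently (hekzmkani, bavavofkish), so the final letter is not what conditions the rule; the second-to-last letter is.
"wogamk" has second-to-last letter 'm'. The stems whose second-to-last letter is 'm' (bigugsimf → bigugsmfani, mopramf → moprmfani, hekzemk → hekzmkani) delete the last vowel and add -ani.
So wogamk → wogmkani.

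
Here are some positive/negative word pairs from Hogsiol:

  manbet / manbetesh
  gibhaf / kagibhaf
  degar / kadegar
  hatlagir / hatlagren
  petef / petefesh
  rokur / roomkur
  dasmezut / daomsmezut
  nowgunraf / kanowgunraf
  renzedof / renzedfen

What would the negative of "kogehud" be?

koomgehud

"kogehud" has last vowel 'u'. The stems whose last vowel is 'u' (dasmezut → daomsmezut, rokur → roomkur) insert -om- after the first vowel.
So kogehud → koomgehud.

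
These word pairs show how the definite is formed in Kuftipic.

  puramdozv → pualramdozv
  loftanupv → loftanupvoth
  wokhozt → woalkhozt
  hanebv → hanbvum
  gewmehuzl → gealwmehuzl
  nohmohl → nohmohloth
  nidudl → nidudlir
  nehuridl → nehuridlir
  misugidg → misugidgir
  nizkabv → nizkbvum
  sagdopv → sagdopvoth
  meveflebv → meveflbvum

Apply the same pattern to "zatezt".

nehuridl and gewmehuzl both end in -l yet inflect differently (nehuridlir, gealwmehuzl), so the final letter is not what conditions the rule; the second-to-last letter is.
"zatezt" has second-to-last letter 'z'. The stems whose second-to-last letter is 'z' (gewmehuzl → gealwmehuzl, puramdozv → pualramdozv, wokhozt → woalkhozt) insert -al- after the first vowel.
So zatezt → zaaltezt.

zaaltezt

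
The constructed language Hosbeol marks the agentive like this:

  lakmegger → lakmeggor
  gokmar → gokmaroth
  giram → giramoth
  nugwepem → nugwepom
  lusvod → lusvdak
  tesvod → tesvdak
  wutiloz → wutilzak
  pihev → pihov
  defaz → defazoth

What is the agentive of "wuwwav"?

wuwwavoth

wutiloz and defaz both end in -z yet inflect differently (wutilzak, defazoth), so the final letter is not what conditions the rule; the last vowel is.
"wuwwav" has last vowel 'a'. The stems whose last vowel is 'a' (giram → giramoth, defaz → defazoth, gokmar → gokmaroth) add -oth.
So wuwwav → wuwwavoth.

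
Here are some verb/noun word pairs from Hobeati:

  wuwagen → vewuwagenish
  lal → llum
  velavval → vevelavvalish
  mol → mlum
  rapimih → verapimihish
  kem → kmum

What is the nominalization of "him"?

hmum

velavval and lal both end in -l yet inflect differently (vevelavvalish, llum), so the final letter is not what conditions the rule; the number of vowels is.
"him" has 1 vowel. The stems with 1 vowel (lal → llum, kem → kmum, mol → mlum) delete the last vowel and add -um.
So him → hmum.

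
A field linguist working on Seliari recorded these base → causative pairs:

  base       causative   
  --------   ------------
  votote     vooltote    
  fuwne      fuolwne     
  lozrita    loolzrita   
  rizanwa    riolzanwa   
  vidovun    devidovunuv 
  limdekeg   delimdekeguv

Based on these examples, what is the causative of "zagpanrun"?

fuwne and limdekeg both have last vowel 'e' yet inflect differently (fuolwne, delimdekeguv), so the last vowel is not what conditions the rule; whether the stem ends in a vowel or a consonant is.
"zagpanrun" ends in a consonant. The stems ending in a consonant (limdekeg → delimdekeguv, vidovun → devidovunuv) add de- … -uv around the stem.
So zagpanrun → dezagpanrunuv.

dezagpanrunuv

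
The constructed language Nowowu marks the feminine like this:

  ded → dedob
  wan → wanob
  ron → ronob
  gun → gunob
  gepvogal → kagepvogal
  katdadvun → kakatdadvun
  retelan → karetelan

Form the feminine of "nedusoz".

kanedusoz

"nedusoz" has 3 vowels. The stems with 3 vowels (gepvogal → kagepvogal, katdadvun → kakatdadvun, retelan → karetelan) add the prefix ka-.
The other pattern: stems with 1 vowel add -ob.
So nedusoz → kanedusoz.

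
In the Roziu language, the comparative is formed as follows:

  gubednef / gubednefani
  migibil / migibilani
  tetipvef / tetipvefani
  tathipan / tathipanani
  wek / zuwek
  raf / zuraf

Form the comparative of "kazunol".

gubednef and raf both end in -f yet inflect differently (gubednefani, zuraf), so the final letter is not what conditions the rule; the number of vowels is.
"kazunol" has 3 vowels. The stems with 3 vowels (gubednef → gubednefani, migibil → migibilani, tetipvef → tetipvefani) add -ani.
The other pattern: stems with 1 vowel add the prefix zu-.
So kazunol → kazunolani.

kazunolani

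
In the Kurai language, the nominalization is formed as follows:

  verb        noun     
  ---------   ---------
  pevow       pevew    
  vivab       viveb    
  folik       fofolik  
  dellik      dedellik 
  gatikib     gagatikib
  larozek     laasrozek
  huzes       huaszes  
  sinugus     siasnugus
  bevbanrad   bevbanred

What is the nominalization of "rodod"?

roded

dellik and larozek both end in -k yet inflect differently (dedellik, laasrozek), so the final letter is not what conditions the rule; the last vowel is.
"rodod" has last vowel 'o'. The one such stem in the data (pevow → pevew) changes the last vowel to 'e' (as do bevbanrad, vivab), so the same rule applies.
The other patterns: stems whose last vowel is 'i' repeat the first consonant+vowel as a prefix; stems whose last vowel is 'e' or 'u' insert -as- after the first vowel.
So rodod → roded.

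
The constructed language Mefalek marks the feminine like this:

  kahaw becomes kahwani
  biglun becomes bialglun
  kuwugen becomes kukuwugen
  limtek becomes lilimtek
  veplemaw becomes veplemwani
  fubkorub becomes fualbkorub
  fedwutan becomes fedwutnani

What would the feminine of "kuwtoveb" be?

kukuwtoveb

"kuwtoveb" has last vowel 'e'. The stems whose last vowel is 'e' (limtek → lilimtek, kuwugen → kukuwugen) repeat the first consonant+vowel as a prefix.
The other patterns: stems whose last vowel is 'a' delete the last vowel and add -ani; stems whose last vowel is 'u' insert -al- after the first vowel.
So kuwtoveb → kukuwtoveb.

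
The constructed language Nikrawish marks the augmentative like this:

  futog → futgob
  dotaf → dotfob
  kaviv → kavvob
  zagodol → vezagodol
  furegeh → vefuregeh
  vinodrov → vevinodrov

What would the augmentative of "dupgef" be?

"dupgef" has 2 vowels. The stems with 2 vowels (futog → futgob, dotaf → dotfob, kaviv → kavvob) delete the last vowel and add -ob.
So dupgef → dupgfob.

dupgfob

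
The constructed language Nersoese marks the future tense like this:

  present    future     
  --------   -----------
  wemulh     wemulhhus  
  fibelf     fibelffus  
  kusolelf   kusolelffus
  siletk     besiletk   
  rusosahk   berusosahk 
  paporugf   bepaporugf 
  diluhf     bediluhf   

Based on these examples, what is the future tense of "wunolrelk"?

fibelf and paporugf both end in -f yet inflect differently (fibelffus, bepaporugf), so the final letter is not what conditions the rule; the second-to-last letter is.
"wunolrelk" has second-to-last letter 'l'. The stems whose second-to-last letter is 'l' (wemulh → wemulhhus, fibelf → fibelffus, kusolelf → kusolelffus) double the final consonant and add -us.
So wunolrelk → wunolrelkkus.

wunolrelkkus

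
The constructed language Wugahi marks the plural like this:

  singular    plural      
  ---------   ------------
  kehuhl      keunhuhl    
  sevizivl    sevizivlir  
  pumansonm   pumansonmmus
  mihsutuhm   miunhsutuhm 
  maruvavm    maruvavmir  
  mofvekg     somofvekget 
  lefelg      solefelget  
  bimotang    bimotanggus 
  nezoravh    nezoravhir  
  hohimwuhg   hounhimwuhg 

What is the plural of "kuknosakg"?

maruvavm and pumansonm both end in -m yet inflect differently (maruvavmir, pumansonmmus), so the final letter is not what conditions the rule; the second-to-last letter is.
"kuknosakg" has second-to-last letter 'k'. The one such stem in the data (mofvekg → somofvekget) adds so- … -et around the stem, so the same rule applies.
The other patterns: stems whose second-to-last letter is 'v' add -ir; stems whose second-to-last letter is 'n' double the final consonant and add -us; stems whose second-to-last letter is 'h' insert -un- after the first vowel.
So kuknosakg → sokuknosakget.

sokuknosakget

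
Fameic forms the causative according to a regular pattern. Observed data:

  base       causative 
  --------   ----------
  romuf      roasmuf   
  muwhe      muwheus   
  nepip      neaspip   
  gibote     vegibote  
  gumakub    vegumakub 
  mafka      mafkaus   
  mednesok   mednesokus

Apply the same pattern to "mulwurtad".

muwhe and gibote both end in -e yet inflect differently (muwheus, vegibote), so the final letter is not what conditions the rule; the first letter is.
"mulwurtad" begins with m-. The stems beginning with m- (mafka → mafkaus, mednesok → mednesokus, muwhe → muwheus) add -us.
So mulwurtad → mulwurtadus.

mulwurtadus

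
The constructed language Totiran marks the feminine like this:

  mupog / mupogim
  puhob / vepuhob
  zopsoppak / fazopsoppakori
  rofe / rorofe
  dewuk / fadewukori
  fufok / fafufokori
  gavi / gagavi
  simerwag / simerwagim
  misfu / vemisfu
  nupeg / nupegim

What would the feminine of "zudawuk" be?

fazudawukori

"zudawuk" ends in -k. The stems ending in -k (dewuk → fadewukori, fufok → fafufokori, zopsoppak → fazopsoppakori) add fa- … -ori around the stem.
So zudawuk → fazudawukori.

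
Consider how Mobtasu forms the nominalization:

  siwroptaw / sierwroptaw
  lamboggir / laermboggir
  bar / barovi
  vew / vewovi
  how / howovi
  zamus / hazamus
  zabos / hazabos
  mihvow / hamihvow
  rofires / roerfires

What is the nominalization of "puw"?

puwovi

"puw" has 1 vowel. The stems with 1 vowel (bar → barovi, vew → vewovi, how → howovi) add -ovi.
So puw → puwovi.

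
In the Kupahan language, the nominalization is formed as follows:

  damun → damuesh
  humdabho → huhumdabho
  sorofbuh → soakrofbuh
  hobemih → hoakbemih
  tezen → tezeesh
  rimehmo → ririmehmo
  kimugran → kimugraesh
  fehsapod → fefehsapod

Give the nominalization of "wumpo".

wuwumpo

damun and sorofbuh both have last vowel 'u' yet inflect differently (damuesh, soakrofbuh), so the last vowel is not what conditions the rule; the final letter is.
"wumpo" ends in -o. The stems ending in -o (humdabho → huhumdabho, rimehmo → ririmehmo) repeat the first consonant+vowel as a prefix.
The other patterns: stems ending in -n drop the final letter and add -esh; stems ending in -h insert -ak- after the first vowel.
So wumpo → wuwumpo.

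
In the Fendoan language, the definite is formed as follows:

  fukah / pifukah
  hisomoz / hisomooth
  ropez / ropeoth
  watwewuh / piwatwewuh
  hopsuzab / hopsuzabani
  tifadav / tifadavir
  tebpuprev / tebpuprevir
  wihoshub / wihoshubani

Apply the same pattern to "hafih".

pihafih

hopsuzab and fukah both have last vowel 'a' yet inflect differently (hopsuzabani, pifukah), so the last vowel is not what conditions the rule; the final letter is.
"hafih" ends in -h. The stems ending in -h (fukah → pifukah, watwewuh → piwatwewuh) add the prefix pi-.
The other patterns: stems ending in -z drop the final letter and add -oth; stems ending in -b add -ani; stems ending in -v add -ir.
So hafih → pihafih.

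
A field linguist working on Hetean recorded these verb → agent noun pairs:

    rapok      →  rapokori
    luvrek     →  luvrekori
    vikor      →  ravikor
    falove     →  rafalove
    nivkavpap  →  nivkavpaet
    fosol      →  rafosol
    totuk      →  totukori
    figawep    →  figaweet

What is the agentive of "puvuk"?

puvukori

figawep and luvrek both have last vowel 'e' yet inflect differently (figaweet, luvrekori), so the last vowel is not what conditions the rule; the final letter is.
"puvuk" ends in -k. The stems ending in -k (totuk → totukori, luvrek → luvrekori, rapok → rapokori) add -ori.
The other patterns: stems ending in -p drop the final letter and add -et; stems ending in -e, -l or -r add the prefix ra-.
So puvuk → puvukori.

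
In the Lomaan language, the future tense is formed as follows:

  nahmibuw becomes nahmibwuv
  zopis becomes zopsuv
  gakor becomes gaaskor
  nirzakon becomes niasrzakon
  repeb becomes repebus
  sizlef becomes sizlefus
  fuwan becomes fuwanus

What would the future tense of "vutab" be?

vutabus

"vutab" has last vowel 'a'. The one such stem in the data (fuwan → fuwanus) adds -us, so the same rule applies.
The other patterns: stems whose last vowel is 'i' or 'u' delete the last vowel and add -uv; stems whose last vowel is 'o' insert -as- after the first vowel.
So vutab → vutabus.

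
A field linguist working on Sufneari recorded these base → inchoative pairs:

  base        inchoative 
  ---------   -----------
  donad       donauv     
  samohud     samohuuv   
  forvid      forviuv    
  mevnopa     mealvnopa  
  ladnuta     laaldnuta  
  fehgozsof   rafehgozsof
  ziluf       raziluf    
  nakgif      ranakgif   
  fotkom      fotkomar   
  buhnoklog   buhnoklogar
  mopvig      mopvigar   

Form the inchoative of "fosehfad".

fosehfauv

donad and mevnopa both have last vowel 'a' yet inflect differently (donauv, mealvnopa), so the last vowel is not what conditions the rule; the final letter is.
"fosehfad" ends in -d. The stems ending in -d (donad → donauv, samohud → samohuuv, forvid → forviuv) drop the final letter and add -uv.
So fosehfad → fosehfauv.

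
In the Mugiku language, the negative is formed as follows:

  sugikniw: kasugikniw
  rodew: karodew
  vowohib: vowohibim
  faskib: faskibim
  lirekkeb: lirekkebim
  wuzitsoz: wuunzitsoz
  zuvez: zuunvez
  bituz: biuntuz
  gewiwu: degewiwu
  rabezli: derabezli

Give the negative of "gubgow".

kagubgow

"gubgow" ends in -w. The stems ending in -w (sugikniw → kasugikniw, rodew → karodew) add the prefix ka-.
The other patterns: stems ending in -b add -im; stems ending in -z insert -un- after the first vowel; stems ending in -i or -u add the prefix de-.
So gubgow → kagubgow.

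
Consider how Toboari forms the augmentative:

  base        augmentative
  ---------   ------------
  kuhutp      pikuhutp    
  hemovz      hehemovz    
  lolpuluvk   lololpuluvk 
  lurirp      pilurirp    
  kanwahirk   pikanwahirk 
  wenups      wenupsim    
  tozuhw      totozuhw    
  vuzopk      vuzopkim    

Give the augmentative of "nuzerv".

pinuzerv

"nuzerv" has second-to-last letter 'r'. The stems whose second-to-last letter is 'r' (lurirp → pilurirp, kanwahirk → pikanwahirk) add the prefix pi-.
So nuzerv → pinuzerv.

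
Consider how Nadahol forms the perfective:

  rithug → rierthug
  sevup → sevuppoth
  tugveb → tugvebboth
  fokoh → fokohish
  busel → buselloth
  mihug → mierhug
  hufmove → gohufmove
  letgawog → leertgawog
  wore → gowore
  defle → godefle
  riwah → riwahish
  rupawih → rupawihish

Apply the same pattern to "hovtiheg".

fokoh and letgawog both have last vowel 'o' yet inflect differently (fokohish, leertgawog), so the last vowel is not what conditions the rule; the final letter is.
"hovtiheg" ends in -g. The stems ending in -g (rithug → rierthug, letgawog → leertgawog, mihug → mierhug) insert -er- after the first vowel.
The other patterns: stems ending in -e add the prefix go-; stems ending in -h add -ish; stems ending in -b, -l or -p double the final consonant and add -oth.
So hovtiheg → hoervtiheg.

hoervtiheg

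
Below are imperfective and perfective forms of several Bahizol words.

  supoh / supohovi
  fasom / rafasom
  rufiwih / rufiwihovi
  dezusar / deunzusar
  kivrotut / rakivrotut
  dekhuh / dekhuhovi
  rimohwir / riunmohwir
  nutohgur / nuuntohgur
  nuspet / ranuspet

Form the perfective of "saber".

rufiwih and rimohwir both have last vowel 'i' yet inflect differently (rufiwihovi, riunmohwir), so the last vowel is not what conditions the rule; the final letter is.
"saber" ends in -r. The stems ending in -r (dezusar → deunzusar, rimohwir → riunmohwir, nutohgur → nuuntohgur) insert -un- after the first vowel.
So saber → saunber.

saunber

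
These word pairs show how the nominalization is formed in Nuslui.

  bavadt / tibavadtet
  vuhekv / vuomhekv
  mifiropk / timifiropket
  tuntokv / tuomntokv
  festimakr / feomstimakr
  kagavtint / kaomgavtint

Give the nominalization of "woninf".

bavadt and kagavtint both end in -t yet inflect differently (tibavadtet, kaomgavtint), so the final letter is not what conditions the rule; the second-to-last letter is.
"woninf" has second-to-last letter 'n'. The one such stem in the data (kagavtint → kaomgavtint) inserts -om- after the first vowel (as do tuntokv, vuhekv), so the same rule applies.
The other pattern: stems whose second-to-last letter is 'd' or 'p' add ti- … -et around the stem.
So woninf → woomninf.

woomninf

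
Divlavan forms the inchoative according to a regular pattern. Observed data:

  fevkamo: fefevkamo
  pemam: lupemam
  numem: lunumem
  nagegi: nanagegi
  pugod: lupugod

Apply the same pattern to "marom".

lumarom

fevkamo and pugod both have last vowel 'o' yet inflect differently (fefevkamo, lupugod), so the last vowel is not what conditions the rule; whether the stem ends in a vowel or a consonant is.
"marom" ends in a consonant. The stems ending in a consonant (pugod → lupugod, pemam → lupemam, numem → lunumem) add the prefix lu-.
The other pattern: stems ending in a vowel repeat the first consonant+vowel as a prefix.
So marom → lumarom.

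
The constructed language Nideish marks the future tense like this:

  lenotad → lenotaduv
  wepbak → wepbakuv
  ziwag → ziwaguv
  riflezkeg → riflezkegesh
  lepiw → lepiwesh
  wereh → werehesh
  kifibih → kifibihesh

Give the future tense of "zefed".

"zefed" has last vowel 'e'. The stems whose last vowel is 'e' (riflezkeg → riflezkegesh, wereh → werehesh) add -esh.
The other pattern: stems whose last vowel is 'a' add -uv.
So zefed → zefedesh.

zefedesh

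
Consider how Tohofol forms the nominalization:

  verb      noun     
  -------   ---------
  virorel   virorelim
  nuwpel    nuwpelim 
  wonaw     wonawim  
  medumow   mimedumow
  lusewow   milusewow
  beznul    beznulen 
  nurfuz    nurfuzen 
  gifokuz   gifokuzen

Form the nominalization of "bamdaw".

"bamdaw" has last vowel 'a'. The one such stem in the data (wonaw → wonawim) adds -im, so the same rule applies.
So bamdaw → bamdawim.

bamdawim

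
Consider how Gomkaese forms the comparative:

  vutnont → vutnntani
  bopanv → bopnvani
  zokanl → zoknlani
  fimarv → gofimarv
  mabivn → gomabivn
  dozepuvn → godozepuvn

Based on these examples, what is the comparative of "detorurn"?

"detorurn" has second-to-last letter 'r'. The one such stem in the data (fimarv → gofimarv) adds the prefix go-, so the same rule applies.
So detorurn → godetorurn.

godetorurn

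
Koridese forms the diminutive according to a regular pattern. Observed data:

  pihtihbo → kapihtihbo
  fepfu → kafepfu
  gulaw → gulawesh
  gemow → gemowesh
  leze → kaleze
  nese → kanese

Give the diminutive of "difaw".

pihtihbo and gemow both have last vowel 'o' yet inflect differently (kapihtihbo, gemowesh), so the last vowel is not what conditions the rule; whether the stem ends in a vowel or a consonant is.
"difaw" ends in a consonant. The stems ending in a consonant (gulaw → gulawesh, gemow → gemowesh) add -esh.
The other pattern: stems ending in a vowel add the prefix ka-.
So difaw → difawesh.

difawesh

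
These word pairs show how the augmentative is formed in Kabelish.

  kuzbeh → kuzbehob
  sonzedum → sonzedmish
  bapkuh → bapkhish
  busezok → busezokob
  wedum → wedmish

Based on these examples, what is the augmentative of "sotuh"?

sothish

bapkuh and kuzbeh both end in -h yet inflect differently (bapkhish, kuzbehob), so the final letter is not what conditions the rule; the last vowel is.
"sotuh" has last vowel 'u'. The stems whose last vowel is 'u' (bapkuh → bapkhish, wedum → wedmish, sonzedum → sonzedmish) delete the last vowel and add -ish.
The other pattern: stems whose last vowel is 'e' or 'o' add -ob.
So sotuh → sothish.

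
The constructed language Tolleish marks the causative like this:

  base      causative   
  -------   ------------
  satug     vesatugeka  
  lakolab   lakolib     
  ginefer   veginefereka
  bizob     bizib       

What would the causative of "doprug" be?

bizob and satug both have 2 vowels yet inflect differently (bizib, vesatugeka), so the number of vowels is not what conditions the rule; the final letter is.
"doprug" ends in -g. The one such stem in the data (satug → vesatugeka) adds ve- … -eka around the stem, so the same rule applies.
So doprug → vedoprugeka.

vedoprugeka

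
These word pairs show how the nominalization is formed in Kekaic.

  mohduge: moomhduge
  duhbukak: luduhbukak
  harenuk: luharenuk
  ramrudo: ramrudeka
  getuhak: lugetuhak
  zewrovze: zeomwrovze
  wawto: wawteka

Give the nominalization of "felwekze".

harenuk and ramrudo both have 3 vowels yet inflect differently (luharenuk, ramrudeka), so the number of vowels is not what conditions the rule; the final letter is.
"felwekze" ends in -e. The stems ending in -e (mohduge → moomhduge, zewrovze → zeomwrovze) insert -om- after the first vowel.
The other patterns: stems ending in -k add the prefix lu-; stems ending in -o drop the final letter and add -eka.
So felwekze → feomlwekze.

feomlwekze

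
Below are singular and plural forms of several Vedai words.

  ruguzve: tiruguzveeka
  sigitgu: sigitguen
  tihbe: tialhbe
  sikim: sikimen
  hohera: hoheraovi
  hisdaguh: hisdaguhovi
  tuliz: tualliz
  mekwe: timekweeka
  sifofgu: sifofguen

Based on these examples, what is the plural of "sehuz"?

sehuzen

"sehuz" begins with s-. The stems beginning with s- (sigitgu → sigitguen, sikim → sikimen, sifofgu → sifofguen) add -en.
So sehuz → sehuzen.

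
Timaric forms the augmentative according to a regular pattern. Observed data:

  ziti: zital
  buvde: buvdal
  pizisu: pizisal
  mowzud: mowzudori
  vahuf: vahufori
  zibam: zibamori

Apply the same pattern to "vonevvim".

vonevvimori

pizisu and mowzud both have last vowel 'u' yet inflect differently (pizisal, mowzudori), so the last vowel is not what conditions the rule; whether the stem ends in a vowel or a consonant is.
"vonevvim" ends in a consonant. The stems ending in a consonant (mowzud → mowzudori, vahuf → vahufori, zibam → zibamori) add -ori.
The other pattern: stems ending in a vowel drop the final letter and add -al.
So vonevvim → vonevvimori.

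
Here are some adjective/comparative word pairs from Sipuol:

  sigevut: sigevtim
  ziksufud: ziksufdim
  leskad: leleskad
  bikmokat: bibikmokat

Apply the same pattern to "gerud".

gerdim

ziksufud and leskad both end in -d yet inflect differently (ziksufdim, leleskad), so the final letter is not what conditions the rule; the last vowel is.
"gerud" has last vowel 'u'. The stems whose last vowel is 'u' (sigevut → sigevtim, ziksufud → ziksufdim) delete the last vowel and add -im.
So gerud → gerdim.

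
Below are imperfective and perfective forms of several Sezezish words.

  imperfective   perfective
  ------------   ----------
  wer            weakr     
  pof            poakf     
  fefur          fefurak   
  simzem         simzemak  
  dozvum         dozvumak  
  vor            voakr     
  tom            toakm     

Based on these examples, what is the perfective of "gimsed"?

"gimsed" has 2 vowels. The stems with 2 vowels (fefur → fefurak, dozvum → dozvumak, simzem → simzemak) add -ak.
The other pattern: stems with 1 vowel insert -ak- after the first vowel.
So gimsed → gimsedak.

gimsedak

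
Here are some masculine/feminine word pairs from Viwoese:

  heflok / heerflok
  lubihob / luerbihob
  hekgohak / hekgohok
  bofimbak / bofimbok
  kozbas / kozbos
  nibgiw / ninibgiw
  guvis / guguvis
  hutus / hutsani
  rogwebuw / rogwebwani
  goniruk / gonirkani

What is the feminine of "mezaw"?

heflok and hekgohak both end in -k yet inflect differently (heerflok, hekgohok), so the final letter is not what conditions the rule; the last vowel is.
"mezaw" has last vowel 'a'. The stems whose last vowel is 'a' (hekgohak → hekgohok, bofimbak → bofimbok, kozbas → kozbos) change the last vowel to 'o'.
The other patterns: stems whose last vowel is 'o' insert -er- after the first vowel; stems whose last vowel is 'i' repeat the first consonant+vowel as a prefix; stems whose last vowel is 'u' delete the last vowel and add -ani.
So mezaw → mezow.

mezow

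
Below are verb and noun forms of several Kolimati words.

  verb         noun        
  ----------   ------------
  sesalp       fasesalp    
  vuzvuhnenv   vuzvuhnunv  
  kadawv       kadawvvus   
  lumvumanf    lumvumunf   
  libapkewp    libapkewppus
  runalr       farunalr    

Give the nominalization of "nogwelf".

fanogwelf

vuzvuhnenv and kadawv both end in -v yet inflect differently (vuzvuhnunv, kadawvvus), so the final letter is not what conditions the rule; the second-to-last letter is.
"nogwelf" has second-to-last letter 'l'. The stems whose second-to-last letter is 'l' (runalr → farunalr, sesalp → fasesalp) add the prefix fa-.
So nogwelf → fanogwelf.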